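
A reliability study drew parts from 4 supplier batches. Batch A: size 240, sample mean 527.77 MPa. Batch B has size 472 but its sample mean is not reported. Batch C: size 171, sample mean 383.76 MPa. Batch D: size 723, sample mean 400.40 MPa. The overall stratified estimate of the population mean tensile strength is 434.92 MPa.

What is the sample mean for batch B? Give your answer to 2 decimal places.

459.12

N = 240 + 472 + 171 + 723 = 1606.
Overall total = μ·N = 434.92·1606 = 698481.52.
Subtract the known strata: 240·527.77 + 171·383.76 + 723·400.40 = 481776.96.
Remaining total for batch B: 698481.52 − 481776.96 = 216704.56.
Divide by its size: 216704.56 / 472 = 459.1198... → 459.12.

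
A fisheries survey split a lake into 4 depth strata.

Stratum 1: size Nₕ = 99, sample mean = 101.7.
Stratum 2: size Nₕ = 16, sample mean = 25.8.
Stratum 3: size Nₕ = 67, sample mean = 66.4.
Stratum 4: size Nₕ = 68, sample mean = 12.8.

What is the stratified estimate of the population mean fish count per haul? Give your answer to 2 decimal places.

63.20

N = 250; weights Wₕ = Nₕ/N = (0.3960, 0.0640, 0.2680, 0.2720).
x̄_st = Σ Wₕ·x̄ₕ = 0.3960·101.7 + 0.0640·25.8 + 0.2680·66.4 + 0.2720·12.8 ≈ 63.2012
→ 63.20.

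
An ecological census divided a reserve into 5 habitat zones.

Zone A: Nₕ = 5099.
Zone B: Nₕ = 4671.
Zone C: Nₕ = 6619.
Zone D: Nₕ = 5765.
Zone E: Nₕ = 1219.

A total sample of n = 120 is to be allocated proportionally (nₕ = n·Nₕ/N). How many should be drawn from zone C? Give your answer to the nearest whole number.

34

N = 5099 + 4671 + 6619 + 5765 + 1219 = 23373.
n_C = 120·6619/23373 = 33.983... → 34.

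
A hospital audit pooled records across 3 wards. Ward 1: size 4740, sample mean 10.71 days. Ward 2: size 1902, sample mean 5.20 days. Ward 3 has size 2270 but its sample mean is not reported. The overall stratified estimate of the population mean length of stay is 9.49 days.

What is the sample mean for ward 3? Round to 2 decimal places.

10.54

N = 4740 + 1902 + 2270 = 8912.
Overall total = μ·N = 9.49·8912 = 84574.88.
Subtract the known strata: 4740·10.71 + 1902·5.20 = 60655.8.
Remaining total for ward 3: 84574.88 − 60655.8 = 23919.08.
Divide by its size: 23919.08 / 2270 = 10.5370... → 10.54.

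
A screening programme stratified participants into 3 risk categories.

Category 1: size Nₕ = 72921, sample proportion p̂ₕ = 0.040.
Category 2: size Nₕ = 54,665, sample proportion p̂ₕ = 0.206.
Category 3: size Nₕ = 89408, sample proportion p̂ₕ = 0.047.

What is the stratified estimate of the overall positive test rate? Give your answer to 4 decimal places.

0.0847

N = 72921 + 54665 + 89408 = 216994.
Overall proportion = Σ (Nₕ/N)·p̂ₕ.
Σ Nₕp̂ₕ = 2916.84 + 11260.99 + 4202.176 = 18380.006.
18380.006 / 216994 = 0.084703... → 0.0847.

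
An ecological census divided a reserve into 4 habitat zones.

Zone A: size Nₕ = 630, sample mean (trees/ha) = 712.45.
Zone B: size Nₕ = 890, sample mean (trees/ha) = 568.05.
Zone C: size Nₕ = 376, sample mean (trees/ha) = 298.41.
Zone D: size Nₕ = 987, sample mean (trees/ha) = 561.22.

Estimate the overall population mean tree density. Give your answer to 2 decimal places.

562.10

x̄_st = (Σ Nₕx̄ₕ) / (Σ Nₕ) = (630·712.45 + 890·568.05 + 376·298.41 + 987·561.22) / 2883
= 1620534.3 / 2883 = 562.1 → 562.10.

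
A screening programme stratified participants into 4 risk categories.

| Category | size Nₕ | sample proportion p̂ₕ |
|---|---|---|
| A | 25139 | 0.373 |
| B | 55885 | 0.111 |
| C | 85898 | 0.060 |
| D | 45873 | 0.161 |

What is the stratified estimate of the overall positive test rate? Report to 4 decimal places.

0.1321

Wₕ = Nₕ/N with N = 212795: 0.1181, 0.2626, 0.4037, 0.2156.
p̂_st = 0.1181·0.373 + 0.2626·0.111 + 0.4037·0.060 + 0.2156·0.161 ≈ 0.132144... → 0.1321.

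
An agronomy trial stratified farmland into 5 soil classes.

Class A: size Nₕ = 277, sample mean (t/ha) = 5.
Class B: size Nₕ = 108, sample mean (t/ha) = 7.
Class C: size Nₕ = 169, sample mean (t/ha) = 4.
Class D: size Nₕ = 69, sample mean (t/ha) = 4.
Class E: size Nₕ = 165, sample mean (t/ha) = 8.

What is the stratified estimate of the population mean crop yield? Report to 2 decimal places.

5.60

x̄_st = (Σ Nₕx̄ₕ) / (Σ Nₕ) = (277·5 + 108·7 + 169·4 + 69·4 + 165·8) / 788
= 4413 / 788 = 5.6003... → 5.60.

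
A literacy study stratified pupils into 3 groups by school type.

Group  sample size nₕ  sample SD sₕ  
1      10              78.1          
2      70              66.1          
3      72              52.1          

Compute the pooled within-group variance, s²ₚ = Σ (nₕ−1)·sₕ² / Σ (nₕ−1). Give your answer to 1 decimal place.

3685.2

1: (10−1)·78.1² = 9·6099.61 = 54896.49
2: (70−1)·66.1² = 69·4369.21 = 301475.49
3: (72−1)·52.1² = 71·2714.41 = 192723.11
Numerator = 549095.09; denominator = Σ(nₕ−1) = 149.
s²ₚ = 549095.09/149 = 3685.202... → 3685.2.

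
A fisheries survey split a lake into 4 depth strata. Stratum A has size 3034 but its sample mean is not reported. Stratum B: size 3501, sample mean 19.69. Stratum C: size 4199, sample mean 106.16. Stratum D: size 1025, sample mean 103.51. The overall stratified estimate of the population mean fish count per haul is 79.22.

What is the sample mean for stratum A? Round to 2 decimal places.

102.42

N = 3034 + 3501 + 4199 + 1025 = 11759.
Overall total = μ·N = 79.22·11759 = 931547.98.
Subtract the known strata: 3501·19.69 + 4199·106.16 + 1025·103.51 = 620798.28.
Remaining total for stratum A: 931547.98 − 620798.28 = 310749.7.
Divide by its size: 310749.7 / 3034 = 102.4224... → 102.42.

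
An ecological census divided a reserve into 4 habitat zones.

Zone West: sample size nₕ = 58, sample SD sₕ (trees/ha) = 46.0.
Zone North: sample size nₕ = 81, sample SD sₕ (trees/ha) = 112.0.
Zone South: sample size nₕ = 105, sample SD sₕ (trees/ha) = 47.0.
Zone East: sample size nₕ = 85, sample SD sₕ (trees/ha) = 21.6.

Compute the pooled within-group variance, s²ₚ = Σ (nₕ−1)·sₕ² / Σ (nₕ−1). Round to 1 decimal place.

4286.3

Degrees of freedom: 57 + 80 + 104 + 84 = 325.
Σ(nₕ−1)sₕ² = 57·2116 + 80·12544 + 104·2209 + 84·466.56 = 1393059.04.
s²ₚ = 1393059.04 / 325 = 4286.336... → 4286.3.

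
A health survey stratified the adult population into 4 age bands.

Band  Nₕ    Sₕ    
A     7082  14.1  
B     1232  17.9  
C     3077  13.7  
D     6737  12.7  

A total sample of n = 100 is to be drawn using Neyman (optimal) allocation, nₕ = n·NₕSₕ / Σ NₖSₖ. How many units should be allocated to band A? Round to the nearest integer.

A: NₕSₕ = 7082·14.1 = 99856.2
B: NₕSₕ = 1232·17.9 = 22052.8
C: NₕSₕ = 3077·13.7 = 42154.9
D: NₕSₕ = 6737·12.7 = 85559.9
Σ NₕSₕ = 249623.8.
n_A = 100·99856.2/249623.8 = 40.003... → 40.

40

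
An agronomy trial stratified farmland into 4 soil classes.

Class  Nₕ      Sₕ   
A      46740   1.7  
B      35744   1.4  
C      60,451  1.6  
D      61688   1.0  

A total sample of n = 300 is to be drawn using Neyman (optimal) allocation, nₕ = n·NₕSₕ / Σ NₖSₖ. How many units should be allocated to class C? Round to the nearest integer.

101

A: NₕSₕ = 46740·1.7 = 79458
B: NₕSₕ = 35744·1.4 = 50041.6
C: NₕSₕ = 60451·1.6 = 96721.6
D: NₕSₕ = 61688·1.0 = 61688
Σ NₕSₕ = 287909.2.
n_C = 300·96721.6/287909.2 = 100.783... → 101.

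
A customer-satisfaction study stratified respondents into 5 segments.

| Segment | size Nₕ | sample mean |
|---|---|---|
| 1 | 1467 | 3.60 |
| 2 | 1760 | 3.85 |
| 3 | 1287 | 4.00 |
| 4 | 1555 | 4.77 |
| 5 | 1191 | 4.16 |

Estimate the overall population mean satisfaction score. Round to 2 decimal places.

4.07

x̄_st = (Σ Nₕx̄ₕ) / (Σ Nₕ) = (1467·3.60 + 1760·3.85 + 1287·4.00 + 1555·4.77 + 1191·4.16) / 7260
= 29577.11 / 7260 = 4.0740... → 4.07.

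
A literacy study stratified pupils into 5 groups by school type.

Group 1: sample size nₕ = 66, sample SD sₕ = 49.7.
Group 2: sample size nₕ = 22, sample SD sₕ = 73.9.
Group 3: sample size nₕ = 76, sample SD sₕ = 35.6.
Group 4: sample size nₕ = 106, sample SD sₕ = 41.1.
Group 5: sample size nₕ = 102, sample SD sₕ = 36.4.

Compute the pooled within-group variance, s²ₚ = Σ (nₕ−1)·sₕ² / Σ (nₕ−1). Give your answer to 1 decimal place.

Degrees of freedom: 65 + 21 + 75 + 105 + 101 = 367.
Σ(nₕ−1)sₕ² = 65·2470.09 + 21·5461.21 + 75·1267.36 + 105·1689.21 + 101·1324.96 = 681481.27.
s²ₚ = 681481.27 / 367 = 1856.897... → 1856.9.

1856.9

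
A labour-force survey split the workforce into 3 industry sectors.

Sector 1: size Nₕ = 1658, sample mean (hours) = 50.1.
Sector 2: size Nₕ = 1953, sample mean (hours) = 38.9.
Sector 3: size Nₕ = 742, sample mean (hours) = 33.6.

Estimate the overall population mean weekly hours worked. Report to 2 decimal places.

N = 1658 + 1953 + 742 = 4353.
Overall mean = Σ (Nₕ/N)·x̄ₕ — weight by population share, not a simple average.
Σ Nₕx̄ₕ = 1658·50.1 + 1953·38.9 + 742·33.6 = 83065.8 + 75971.7 + 24931.2 = 183968.7.
Divide by N: 183968.7 / 4353 = 42.2625... → 42.26.

42.26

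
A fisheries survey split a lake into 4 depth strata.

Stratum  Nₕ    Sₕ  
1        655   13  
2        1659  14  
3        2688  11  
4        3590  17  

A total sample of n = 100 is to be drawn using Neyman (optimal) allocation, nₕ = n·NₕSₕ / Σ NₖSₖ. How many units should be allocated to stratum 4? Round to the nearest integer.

Σ NₕSₕ = 655·13 + 1659·14 + 2688·11 + 3590·17 = 122339.
Share for 4: 61030/122339 = 0.49886.
n_4 = 100 × 0.49886 = 49.886... → 50.

50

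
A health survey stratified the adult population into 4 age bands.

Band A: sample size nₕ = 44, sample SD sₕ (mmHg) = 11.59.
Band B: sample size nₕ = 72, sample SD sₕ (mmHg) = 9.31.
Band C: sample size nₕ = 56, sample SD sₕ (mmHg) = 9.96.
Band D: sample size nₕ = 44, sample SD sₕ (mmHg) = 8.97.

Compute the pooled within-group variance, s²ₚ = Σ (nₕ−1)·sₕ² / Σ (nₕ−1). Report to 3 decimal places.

98.330

Degrees of freedom: 43 + 71 + 55 + 43 = 212.
Σ(nₕ−1)sₕ² = 43·134.3281 + 71·86.6761 + 55·99.2016 + 43·80.4609 = 20846.0181.
s²ₚ = 20846.0181 / 212 = 98.33027... → 98.330.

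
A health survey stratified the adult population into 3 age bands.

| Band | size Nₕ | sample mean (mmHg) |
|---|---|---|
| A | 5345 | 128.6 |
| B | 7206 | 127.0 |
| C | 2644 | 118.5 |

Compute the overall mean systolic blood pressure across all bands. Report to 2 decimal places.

N = 5345 + 7206 + 2644 = 15195.
Weight each subgroup mean by Nₕ/N and sum.
Σ Nₕx̄ₕ = 5345·128.6 + 7206·127.0 + 2644·118.5 = 687367 + 915162 + 313314 = 1915843.
Divide by N: 1915843 / 15195 = 126.0838... → 126.08.

126.08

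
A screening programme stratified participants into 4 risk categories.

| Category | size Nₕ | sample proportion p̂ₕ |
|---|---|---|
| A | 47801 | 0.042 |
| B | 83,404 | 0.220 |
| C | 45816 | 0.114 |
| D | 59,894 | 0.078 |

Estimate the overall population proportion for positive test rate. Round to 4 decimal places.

0.1277

N = 47801 + 83404 + 45816 + 59894 = 236915.
Overall proportion = Σ (Nₕ/N)·p̂ₕ.
Σ Nₕp̂ₕ = 2007.642 + 18348.88 + 5223.024 + 4671.732 = 30251.278.
30251.278 / 236915 = 0.127688... → 0.1277.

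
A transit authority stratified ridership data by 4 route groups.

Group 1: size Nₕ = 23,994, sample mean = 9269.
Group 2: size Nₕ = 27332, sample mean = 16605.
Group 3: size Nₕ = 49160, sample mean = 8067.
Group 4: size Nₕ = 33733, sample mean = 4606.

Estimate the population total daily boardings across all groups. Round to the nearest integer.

Estimate total by summing Nₕ·x̄ₕ over strata.
23994·9269 + 27332·16605 + 49160·8067 + 33733·4606 = 222400386 + 453847860 + 396573720 + 155374198 = 1228196164.

1228196164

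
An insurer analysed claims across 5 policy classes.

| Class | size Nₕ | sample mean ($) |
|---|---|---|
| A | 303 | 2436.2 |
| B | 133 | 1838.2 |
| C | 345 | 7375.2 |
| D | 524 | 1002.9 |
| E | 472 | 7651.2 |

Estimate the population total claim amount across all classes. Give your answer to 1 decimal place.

7663979.2

Estimate total by summing Nₕ·x̄ₕ over strata.
303·2436.2 + 133·1838.2 + 345·7375.2 + 524·1002.9 + 472·7651.2 = 738168.6 + 244480.6 + 2544444 + 525519.6 + 3611366.4 = 7663979.2.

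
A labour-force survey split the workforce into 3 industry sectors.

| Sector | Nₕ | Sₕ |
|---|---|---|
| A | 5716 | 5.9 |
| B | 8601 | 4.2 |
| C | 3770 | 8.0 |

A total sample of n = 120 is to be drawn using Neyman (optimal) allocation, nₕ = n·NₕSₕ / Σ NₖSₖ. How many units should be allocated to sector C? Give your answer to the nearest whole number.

Σ NₕSₕ = 5716·5.9 + 8601·4.2 + 3770·8.0 = 100008.6.
Share for C: 30160/100008.6 = 0.30157.
n_C = 120 × 0.30157 = 36.189... → 36.

36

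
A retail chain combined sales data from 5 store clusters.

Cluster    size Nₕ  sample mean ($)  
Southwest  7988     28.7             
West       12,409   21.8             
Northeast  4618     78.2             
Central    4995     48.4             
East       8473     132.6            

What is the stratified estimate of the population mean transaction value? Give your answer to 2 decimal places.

N = 7988 + 12409 + 4618 + 4995 + 8473 = 38483.
Overall mean = Σ (Nₕ/N)·x̄ₕ — weight by population share, not a simple average.
Σ Nₕx̄ₕ = 7988·28.7 + 12409·21.8 + 4618·78.2 + 4995·48.4 + 8473·132.6 = 229255.6 + 270516.2 + 361127.6 + 241758 + 1123519.8 = 2226177.2.
Divide by N: 2226177.2 / 38483 = 57.8483... → 57.85.

57.85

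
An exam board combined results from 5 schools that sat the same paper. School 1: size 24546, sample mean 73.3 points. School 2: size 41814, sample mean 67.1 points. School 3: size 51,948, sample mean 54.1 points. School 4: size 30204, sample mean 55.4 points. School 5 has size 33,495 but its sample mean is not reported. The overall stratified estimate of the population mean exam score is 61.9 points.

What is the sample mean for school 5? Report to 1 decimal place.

65.0

Σ Nₕx̄ₕ = N·μ, so 33495·x̄_5 = 182007·61.9 − (24546·73.3 + 41814·67.1 + 51948·54.1 + 30204·55.4).
= 11266233.3 − 9088629.6 = 2177603.7.
x̄_5 = 2177603.7 / 33495 = 65.013... → 65.0.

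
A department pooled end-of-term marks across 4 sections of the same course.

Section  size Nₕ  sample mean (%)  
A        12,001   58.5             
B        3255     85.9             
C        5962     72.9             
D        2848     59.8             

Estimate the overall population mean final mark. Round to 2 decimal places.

N = 24066; weights Wₕ = Nₕ/N = (0.4987, 0.1353, 0.2477, 0.1183).
x̄_st = Σ Wₕ·x̄ₕ = 0.4987·58.5 + 0.1353·85.9 + 0.2477·72.9 + 0.1183·59.8 ≈ 65.9272...
→ 65.93.

65.93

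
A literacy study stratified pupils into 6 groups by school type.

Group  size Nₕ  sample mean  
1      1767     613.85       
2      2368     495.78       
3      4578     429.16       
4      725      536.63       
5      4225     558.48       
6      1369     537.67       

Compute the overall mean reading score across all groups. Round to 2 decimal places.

N = 1767 + 2368 + 4578 + 725 + 4225 + 1369 = 15032.
The stratified mean weights each stratum mean by its population share Nₕ/N.
Σ Nₕx̄ₕ = 1767·613.85 + 2368·495.78 + 4578·429.16 + 725·536.63 + 4225·558.48 + 1369·537.67 = 1084672.95 + 1174007.04 + 1964694.48 + 389056.75 + 2359578 + 736070.23 = 7708079.45.
Divide by N: 7708079.45 / 15032 = 512.7780... → 512.78.

512.78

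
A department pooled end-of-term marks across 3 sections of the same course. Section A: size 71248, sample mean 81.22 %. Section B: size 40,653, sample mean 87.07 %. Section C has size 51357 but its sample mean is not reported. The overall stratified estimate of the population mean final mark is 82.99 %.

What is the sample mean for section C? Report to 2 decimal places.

82.22

Σ Nₕx̄ₕ = N·μ, so 51357·x̄_C = 163258·82.99 − (71248·81.22 + 40653·87.07).
= 13548781.42 − 9326419.27 = 4222362.15.
x̄_C = 4222362.15 / 51357 = 82.2159... → 82.22.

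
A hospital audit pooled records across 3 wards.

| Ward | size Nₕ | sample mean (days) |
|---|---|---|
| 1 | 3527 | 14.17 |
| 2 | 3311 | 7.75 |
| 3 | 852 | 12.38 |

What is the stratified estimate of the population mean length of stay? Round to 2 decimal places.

x̄_st = (Σ Nₕx̄ₕ) / (Σ Nₕ) = (3527·14.17 + 3311·7.75 + 852·12.38) / 7690
= 86185.6 / 7690 = 11.2075... → 11.21.

11.21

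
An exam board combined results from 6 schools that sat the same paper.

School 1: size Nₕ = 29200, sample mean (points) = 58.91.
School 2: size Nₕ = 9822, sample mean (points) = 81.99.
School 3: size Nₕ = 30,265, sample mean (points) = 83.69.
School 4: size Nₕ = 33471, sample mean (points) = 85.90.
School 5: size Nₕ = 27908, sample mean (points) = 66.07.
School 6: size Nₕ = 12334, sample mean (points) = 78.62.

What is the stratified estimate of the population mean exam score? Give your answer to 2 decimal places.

75.15

N = 143000; weights Wₕ = Nₕ/N = (0.2042, 0.0687, 0.2116, 0.2341, 0.1952, 0.0863).
x̄_st = Σ Wₕ·x̄ₕ = 0.2042·58.91 + 0.0687·81.99 + 0.2116·83.69 + 0.2341·85.90 + 0.1952·66.07 + 0.0863·78.62 ≈ 75.1545...
→ 75.15.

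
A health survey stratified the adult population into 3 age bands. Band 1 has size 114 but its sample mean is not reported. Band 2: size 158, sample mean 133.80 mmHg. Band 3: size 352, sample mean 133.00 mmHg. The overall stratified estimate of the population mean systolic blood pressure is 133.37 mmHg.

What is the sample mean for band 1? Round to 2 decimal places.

133.92

Σ Nₕx̄ₕ = N·μ, so 114·x̄_1 = 624·133.37 − (158·133.80 + 352·133.00).
= 83222.88 − 67956.4 = 15266.48.
x̄_1 = 15266.48 / 114 = 133.9165... → 133.92.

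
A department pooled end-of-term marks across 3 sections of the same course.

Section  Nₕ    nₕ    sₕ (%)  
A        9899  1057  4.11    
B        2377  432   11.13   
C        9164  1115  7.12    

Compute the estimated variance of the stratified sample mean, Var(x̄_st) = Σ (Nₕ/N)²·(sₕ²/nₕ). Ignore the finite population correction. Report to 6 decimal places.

N = 21440. Term for each stratum: Wₕ²sₕ²/nₕ.
Var(x̄_st) = 0.003406762 + 0.003524645 + 0.008306264 = 0.015237670 → 0.015238.

0.015238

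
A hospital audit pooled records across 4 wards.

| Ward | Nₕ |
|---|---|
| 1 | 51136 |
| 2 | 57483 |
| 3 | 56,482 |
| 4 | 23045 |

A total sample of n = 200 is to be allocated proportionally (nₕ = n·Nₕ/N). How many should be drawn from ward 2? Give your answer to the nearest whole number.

N = 51136 + 57483 + 56482 + 23045 = 188146.
n_2 = 200·57483/188146 = 61.105... → 61.

61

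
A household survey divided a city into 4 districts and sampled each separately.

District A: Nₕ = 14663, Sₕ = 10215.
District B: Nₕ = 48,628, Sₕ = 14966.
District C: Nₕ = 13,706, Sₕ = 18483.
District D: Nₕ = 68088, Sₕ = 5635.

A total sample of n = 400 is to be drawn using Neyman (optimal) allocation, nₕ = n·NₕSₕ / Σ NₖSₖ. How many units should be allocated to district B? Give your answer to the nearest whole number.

A: NₕSₕ = 14663·10215 = 149782545
B: NₕSₕ = 48628·14966 = 727766648
C: NₕSₕ = 13706·18483 = 253327998
D: NₕSₕ = 68088·5635 = 383675880
Σ NₕSₕ = 1514553071.
n_B = 400·727766648/1514553071 = 192.206... → 192.

192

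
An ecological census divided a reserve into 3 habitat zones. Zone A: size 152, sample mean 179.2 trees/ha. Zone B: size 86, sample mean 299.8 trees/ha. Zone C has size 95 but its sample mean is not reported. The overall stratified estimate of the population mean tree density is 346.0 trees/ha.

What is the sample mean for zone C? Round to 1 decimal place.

654.7

N = 152 + 86 + 95 = 333.
Overall total = μ·N = 346.0·333 = 115218.
Subtract the known strata: 152·179.2 + 86·299.8 = 53021.2.
Remaining total for zone C: 115218 − 53021.2 = 62196.8.
Divide by its size: 62196.8 / 95 = 654.703... → 654.7.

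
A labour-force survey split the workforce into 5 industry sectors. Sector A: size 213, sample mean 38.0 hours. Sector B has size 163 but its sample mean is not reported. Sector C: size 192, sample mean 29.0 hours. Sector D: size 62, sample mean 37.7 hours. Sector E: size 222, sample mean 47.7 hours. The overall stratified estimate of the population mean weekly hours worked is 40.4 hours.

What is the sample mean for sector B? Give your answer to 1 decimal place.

Σ Nₕx̄ₕ = N·μ, so 163·x̄_B = 852·40.4 − (213·38.0 + 192·29.0 + 62·37.7 + 222·47.7).
= 34420.8 − 26588.8 = 7832.
x̄_B = 7832 / 163 = 48.049... → 48.0.

48.0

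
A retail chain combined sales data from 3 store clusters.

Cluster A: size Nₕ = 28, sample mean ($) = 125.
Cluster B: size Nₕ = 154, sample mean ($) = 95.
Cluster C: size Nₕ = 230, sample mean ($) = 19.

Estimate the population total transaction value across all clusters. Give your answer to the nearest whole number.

22500

A: 28·125 = 3500
B: 154·95 = 14630
C: 230·19 = 4370
τ̂ = Σ Nₕx̄ₕ = 22500.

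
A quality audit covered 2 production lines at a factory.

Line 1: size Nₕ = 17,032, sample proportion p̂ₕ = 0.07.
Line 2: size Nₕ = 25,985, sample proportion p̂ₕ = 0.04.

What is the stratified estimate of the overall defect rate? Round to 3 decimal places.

0.052

N = 17032 + 25985 = 43017.
Overall proportion = Σ (Nₕ/N)·p̂ₕ.
Σ Nₕp̂ₕ = 1192.24 + 1039.4 = 2231.64.
2231.64 / 43017 = 0.05188... → 0.052.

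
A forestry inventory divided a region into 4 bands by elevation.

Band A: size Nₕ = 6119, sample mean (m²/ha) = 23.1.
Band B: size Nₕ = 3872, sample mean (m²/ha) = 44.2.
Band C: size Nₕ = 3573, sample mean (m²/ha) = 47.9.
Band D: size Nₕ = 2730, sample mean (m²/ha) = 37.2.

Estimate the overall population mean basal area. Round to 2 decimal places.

N = 6119 + 3872 + 3573 + 2730 = 16294.
The stratified mean weights each stratum mean by its population share Nₕ/N.
Σ Nₕx̄ₕ = 6119·23.1 + 3872·44.2 + 3573·47.9 + 2730·37.2 = 141348.9 + 171142.4 + 171146.7 + 101556 = 585194.
Divide by N: 585194 / 16294 = 35.9147... → 35.91.

35.91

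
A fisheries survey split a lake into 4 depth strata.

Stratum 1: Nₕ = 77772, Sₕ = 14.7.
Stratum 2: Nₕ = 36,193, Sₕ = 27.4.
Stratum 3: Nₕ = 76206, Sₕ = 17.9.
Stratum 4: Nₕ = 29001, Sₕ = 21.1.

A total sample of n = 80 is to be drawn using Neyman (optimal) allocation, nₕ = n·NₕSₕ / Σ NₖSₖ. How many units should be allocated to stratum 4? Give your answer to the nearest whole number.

12

1: NₕSₕ = 77772·14.7 = 1143248.4
2: NₕSₕ = 36193·27.4 = 991688.2
3: NₕSₕ = 76206·17.9 = 1364087.4
4: NₕSₕ = 29001·21.1 = 611921.1
Σ NₕSₕ = 4110945.1.
n_4 = 80·611921.1/4110945.1 = 11.908... → 12.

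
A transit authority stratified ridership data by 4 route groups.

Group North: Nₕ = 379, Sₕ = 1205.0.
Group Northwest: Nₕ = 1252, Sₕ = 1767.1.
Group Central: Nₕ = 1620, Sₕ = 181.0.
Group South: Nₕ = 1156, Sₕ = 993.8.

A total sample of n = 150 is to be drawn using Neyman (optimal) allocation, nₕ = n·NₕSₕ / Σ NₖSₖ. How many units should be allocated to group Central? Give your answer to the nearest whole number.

11

Σ NₕSₕ = 379·1205.0 + 1252·1767.1 + 1620·181.0 + 1156·993.8 = 4111157.
Share for Central: 293220/4111157 = 0.07132.
n_Central = 150 × 0.07132 = 10.698... → 11.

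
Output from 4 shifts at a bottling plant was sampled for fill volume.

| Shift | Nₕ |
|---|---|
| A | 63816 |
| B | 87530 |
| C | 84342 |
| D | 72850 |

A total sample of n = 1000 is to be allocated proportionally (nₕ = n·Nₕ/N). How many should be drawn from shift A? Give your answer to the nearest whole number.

207

Share of shift A = 63816/308538 = 0.20683.
Allocate 1000 × 0.20683 = 206.834... → 207.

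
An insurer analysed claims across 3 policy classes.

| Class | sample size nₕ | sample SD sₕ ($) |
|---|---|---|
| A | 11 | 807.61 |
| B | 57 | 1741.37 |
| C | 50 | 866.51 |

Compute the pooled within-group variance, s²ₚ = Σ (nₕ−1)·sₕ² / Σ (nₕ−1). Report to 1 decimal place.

Degrees of freedom: 10 + 56 + 49 = 115.
Σ(nₕ−1)sₕ² = 10·652233.9121 + 56·3032369.4769 + 49·750839.5801 = 213126169.2523.
s²ₚ = 213126169.2523 / 115 = 1853271.037... → 1853271.0.

1853271.0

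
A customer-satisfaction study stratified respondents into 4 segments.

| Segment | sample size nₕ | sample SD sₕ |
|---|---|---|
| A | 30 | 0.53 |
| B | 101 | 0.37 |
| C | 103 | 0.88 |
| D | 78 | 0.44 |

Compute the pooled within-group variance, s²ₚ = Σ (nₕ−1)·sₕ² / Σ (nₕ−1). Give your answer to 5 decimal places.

0.37575

Degrees of freedom: 29 + 100 + 102 + 77 = 308.
Σ(nₕ−1)sₕ² = 29·0.2809 + 100·0.1369 + 102·0.7744 + 77·0.1936 = 115.7321.
s²ₚ = 115.7321 / 308 = 0.3757536... → 0.37575.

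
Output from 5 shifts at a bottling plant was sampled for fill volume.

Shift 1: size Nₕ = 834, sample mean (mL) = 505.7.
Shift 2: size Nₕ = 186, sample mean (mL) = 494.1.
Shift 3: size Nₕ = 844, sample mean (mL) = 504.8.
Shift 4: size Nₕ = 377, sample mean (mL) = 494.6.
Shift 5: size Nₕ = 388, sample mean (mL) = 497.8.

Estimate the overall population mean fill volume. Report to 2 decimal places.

501.83

N = 834 + 186 + 844 + 377 + 388 = 2629.
Weight each subgroup mean by Nₕ/N and sum.
Σ Nₕx̄ₕ = 834·505.7 + 186·494.1 + 844·504.8 + 377·494.6 + 388·497.8 = 421753.8 + 91902.6 + 426051.2 + 186464.2 + 193146.4 = 1319318.2.
Divide by N: 1319318.2 / 2629 = 501.8327... → 501.83.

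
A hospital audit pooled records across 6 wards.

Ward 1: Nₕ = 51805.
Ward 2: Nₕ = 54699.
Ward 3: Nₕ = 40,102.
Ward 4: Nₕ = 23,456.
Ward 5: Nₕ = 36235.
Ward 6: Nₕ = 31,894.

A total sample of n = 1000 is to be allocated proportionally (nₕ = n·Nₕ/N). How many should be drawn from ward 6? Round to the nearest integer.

134

Share of ward 6 = 31894/238191 = 0.13390.
Allocate 1000 × 0.13390 = 133.901... → 134.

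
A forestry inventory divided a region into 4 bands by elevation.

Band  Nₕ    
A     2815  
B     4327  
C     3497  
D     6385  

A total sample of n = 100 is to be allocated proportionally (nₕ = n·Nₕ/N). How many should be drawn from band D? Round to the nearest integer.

Share of band D = 6385/17024 = 0.37506.
Allocate 100 × 0.37506 = 37.506... → 38.

38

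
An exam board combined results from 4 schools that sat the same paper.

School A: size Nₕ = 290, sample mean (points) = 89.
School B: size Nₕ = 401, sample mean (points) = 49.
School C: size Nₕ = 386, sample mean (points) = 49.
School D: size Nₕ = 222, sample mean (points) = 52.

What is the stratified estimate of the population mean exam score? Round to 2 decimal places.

N = 290 + 401 + 386 + 222 = 1299.
The stratified mean weights each stratum mean by its population share Nₕ/N.
Σ Nₕx̄ₕ = 290·89 + 401·49 + 386·49 + 222·52 = 25810 + 19649 + 18914 + 11544 = 75917.
Divide by N: 75917 / 1299 = 58.4426... → 58.44.

58.44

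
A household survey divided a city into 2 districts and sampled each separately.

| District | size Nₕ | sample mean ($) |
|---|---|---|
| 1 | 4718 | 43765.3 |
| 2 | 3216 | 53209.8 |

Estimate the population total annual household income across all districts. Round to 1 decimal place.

377607402.2

1: 4718·43765.3 = 206484685.4
2: 3216·53209.8 = 171122716.8
τ̂ = Σ Nₕx̄ₕ = 377607402.2.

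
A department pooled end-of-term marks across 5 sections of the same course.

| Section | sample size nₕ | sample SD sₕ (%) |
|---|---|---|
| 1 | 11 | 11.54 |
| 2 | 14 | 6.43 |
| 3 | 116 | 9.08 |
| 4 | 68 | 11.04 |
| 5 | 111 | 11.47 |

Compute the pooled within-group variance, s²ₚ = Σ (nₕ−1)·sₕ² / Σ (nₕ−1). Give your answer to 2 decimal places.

1: (11−1)·11.54² = 10·133.1716 = 1331.716
2: (14−1)·6.43² = 13·41.3449 = 537.4837
3: (116−1)·9.08² = 115·82.4464 = 9481.336
4: (68−1)·11.04² = 67·121.8816 = 8166.0672
5: (111−1)·11.47² = 110·131.5609 = 14471.699
Numerator = 33988.3019; denominator = Σ(nₕ−1) = 315.
s²ₚ = 33988.3019/315 = 107.8994... → 107.90.

107.90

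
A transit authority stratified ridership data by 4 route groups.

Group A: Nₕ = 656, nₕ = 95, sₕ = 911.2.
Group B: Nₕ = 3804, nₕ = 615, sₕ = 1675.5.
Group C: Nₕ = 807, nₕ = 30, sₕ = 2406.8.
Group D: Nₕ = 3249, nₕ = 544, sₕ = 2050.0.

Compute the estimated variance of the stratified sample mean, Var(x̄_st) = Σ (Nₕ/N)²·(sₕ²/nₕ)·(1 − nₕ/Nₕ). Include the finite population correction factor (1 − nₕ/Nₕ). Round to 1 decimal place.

3413.6

N = 8516. Term for each stratum: Wₕ²sₕ²/nₕ·(1−nₕ/Nₕ).
Var(x̄_st) = 44.3506 + 763.5500 + 1669.4830 + 936.1695 = 3413.5531 → 3413.6.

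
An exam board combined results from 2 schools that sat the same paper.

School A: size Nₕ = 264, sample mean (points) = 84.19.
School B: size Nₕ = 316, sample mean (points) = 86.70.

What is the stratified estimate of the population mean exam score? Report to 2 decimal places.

N = 264 + 316 = 580.
Weight each subgroup mean by Nₕ/N and sum.
Σ Nₕx̄ₕ = 264·84.19 + 316·86.70 = 22226.16 + 27397.2 = 49623.36.
Divide by N: 49623.36 / 580 = 85.5575... → 85.56.

85.56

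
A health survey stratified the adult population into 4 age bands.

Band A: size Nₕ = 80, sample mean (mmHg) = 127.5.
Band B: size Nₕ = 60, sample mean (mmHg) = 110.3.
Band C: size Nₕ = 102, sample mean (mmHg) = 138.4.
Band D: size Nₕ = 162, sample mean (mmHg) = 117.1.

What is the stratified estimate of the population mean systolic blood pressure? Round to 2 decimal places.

123.53

N = 404; weights Wₕ = Nₕ/N = (0.1980, 0.1485, 0.2525, 0.4010).
x̄_st = Σ Wₕ·x̄ₕ = 0.1980·127.5 + 0.1485·110.3 + 0.2525·138.4 + 0.4010·117.1 ≈ 123.5272...
→ 123.53.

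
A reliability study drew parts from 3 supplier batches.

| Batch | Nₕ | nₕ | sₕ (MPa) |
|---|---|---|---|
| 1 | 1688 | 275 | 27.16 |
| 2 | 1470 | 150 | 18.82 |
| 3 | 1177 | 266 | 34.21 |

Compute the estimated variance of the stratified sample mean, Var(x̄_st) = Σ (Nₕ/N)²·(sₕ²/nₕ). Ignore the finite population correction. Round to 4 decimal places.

N = 4335; Wₕ = Nₕ/N.
batch 1: (1688/4335)²·27.16²/275 = 0.4067181
batch 2: (1470/4335)²·18.82²/150 = 0.2715216
batch 3: (1177/4335)²·34.21²/266 = 0.3243390
Sum = 1.0025788 → 1.0026.

1.0026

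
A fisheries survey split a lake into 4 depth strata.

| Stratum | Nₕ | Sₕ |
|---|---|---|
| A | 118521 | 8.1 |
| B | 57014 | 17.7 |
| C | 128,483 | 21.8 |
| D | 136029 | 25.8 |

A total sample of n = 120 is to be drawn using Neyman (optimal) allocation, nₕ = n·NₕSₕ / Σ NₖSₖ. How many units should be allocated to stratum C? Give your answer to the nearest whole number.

41

Σ NₕSₕ = 118521·8.1 + 57014·17.7 + 128483·21.8 + 136029·25.8 = 8279645.5.
Share for C: 2800929.4/8279645.5 = 0.33829.
n_C = 120 × 0.33829 = 40.595... → 41.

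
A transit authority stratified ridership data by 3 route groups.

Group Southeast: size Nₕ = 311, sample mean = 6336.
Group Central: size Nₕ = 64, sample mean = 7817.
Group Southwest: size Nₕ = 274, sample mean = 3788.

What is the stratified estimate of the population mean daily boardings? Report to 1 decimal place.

5406.3

N = 311 + 64 + 274 = 649.
The stratified mean weights each stratum mean by its population share Nₕ/N.
Σ Nₕx̄ₕ = 311·6336 + 64·7817 + 274·3788 = 1970496 + 500288 + 1037912 = 3508696.
Divide by N: 3508696 / 649 = 5406.311... → 5406.3.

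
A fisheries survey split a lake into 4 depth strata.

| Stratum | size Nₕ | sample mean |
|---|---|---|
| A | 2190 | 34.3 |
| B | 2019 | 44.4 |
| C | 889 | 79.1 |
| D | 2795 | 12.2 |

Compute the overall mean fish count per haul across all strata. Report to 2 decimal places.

N = 7893; weights Wₕ = Nₕ/N = (0.2775, 0.2558, 0.1126, 0.3541).
x̄_st = Σ Wₕ·x̄ₕ = 0.2775·34.3 + 0.2558·44.4 + 0.1126·79.1 + 0.3541·12.2 ≈ 34.1036...
→ 34.10.

34.10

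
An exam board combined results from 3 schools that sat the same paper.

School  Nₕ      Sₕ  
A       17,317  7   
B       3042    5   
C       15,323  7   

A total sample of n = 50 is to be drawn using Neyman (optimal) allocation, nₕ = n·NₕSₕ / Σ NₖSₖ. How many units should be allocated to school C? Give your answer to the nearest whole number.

22

Σ NₕSₕ = 17317·7 + 3042·5 + 15323·7 = 243690.
Share for C: 107261/243690 = 0.44015.
n_C = 50 × 0.44015 = 22.008... → 22.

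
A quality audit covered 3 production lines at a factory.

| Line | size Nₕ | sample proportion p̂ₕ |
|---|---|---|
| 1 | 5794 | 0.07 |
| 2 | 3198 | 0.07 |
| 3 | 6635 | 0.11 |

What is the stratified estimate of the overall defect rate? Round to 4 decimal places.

0.0870

N = 5794 + 3198 + 6635 = 15627.
Overall proportion = Σ (Nₕ/N)·p̂ₕ.
Σ Nₕp̂ₕ = 405.58 + 223.86 + 729.85 = 1359.29.
1359.29 / 15627 = 0.086983... → 0.0870.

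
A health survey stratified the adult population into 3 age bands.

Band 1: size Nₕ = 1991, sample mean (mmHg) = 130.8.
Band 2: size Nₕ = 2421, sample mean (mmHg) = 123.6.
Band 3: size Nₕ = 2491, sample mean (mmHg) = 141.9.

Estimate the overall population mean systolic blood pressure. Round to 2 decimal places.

x̄_st = (Σ Nₕx̄ₕ) / (Σ Nₕ) = (1991·130.8 + 2421·123.6 + 2491·141.9) / 6903
= 913131.3 / 6903 = 132.2804... → 132.28.

132.28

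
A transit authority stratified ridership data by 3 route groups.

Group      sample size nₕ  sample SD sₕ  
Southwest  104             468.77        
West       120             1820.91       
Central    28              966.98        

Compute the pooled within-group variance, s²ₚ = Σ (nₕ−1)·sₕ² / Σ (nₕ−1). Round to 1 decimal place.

1776907.6

Southwest: (104−1)·468.77² = 103·219745.3129 = 22633767.2287
West: (120−1)·1820.91² = 119·3315713.2281 = 394569874.1439
Central: (28−1)·966.98² = 27·935050.3204 = 25246358.6508
Numerator = 442450000.0234; denominator = Σ(nₕ−1) = 249.
s²ₚ = 442450000.0234/249 = 1776907.631... → 1776907.6.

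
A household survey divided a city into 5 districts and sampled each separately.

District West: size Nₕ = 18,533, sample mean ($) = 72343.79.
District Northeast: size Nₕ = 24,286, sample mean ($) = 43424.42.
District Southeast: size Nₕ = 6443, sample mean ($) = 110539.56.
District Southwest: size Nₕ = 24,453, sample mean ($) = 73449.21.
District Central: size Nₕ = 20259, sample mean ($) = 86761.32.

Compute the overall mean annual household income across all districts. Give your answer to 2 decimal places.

70884.61

N = 18533 + 24286 + 6443 + 24453 + 20259 = 93974.
Overall mean = Σ (Nₕ/N)·x̄ₕ — weight by population share, not a simple average.
Σ Nₕx̄ₕ = 18533·72343.79 + 24286·43424.42 + 6443·110539.56 + 24453·73449.21 + 20259·86761.32 = 1340747460.07 + 1054605464.12 + 712206385.08 + 1796053532.13 + 1757697581.88 = 6661310423.28.
Divide by N: 6661310423.28 / 93974 = 70884.6109... → 70884.61.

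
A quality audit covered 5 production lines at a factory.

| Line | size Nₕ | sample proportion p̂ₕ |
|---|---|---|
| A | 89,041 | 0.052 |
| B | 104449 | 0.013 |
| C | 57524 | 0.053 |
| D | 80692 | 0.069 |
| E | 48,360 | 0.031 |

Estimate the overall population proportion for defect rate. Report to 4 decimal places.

0.0424

N = 89041 + 104449 + 57524 + 80692 + 48360 = 380066.
Overall proportion = Σ (Nₕ/N)·p̂ₕ.
Σ Nₕp̂ₕ = 4630.132 + 1357.837 + 3048.772 + 5567.748 + 1499.16 = 16103.649.
16103.649 / 380066 = 0.042371... → 0.0424.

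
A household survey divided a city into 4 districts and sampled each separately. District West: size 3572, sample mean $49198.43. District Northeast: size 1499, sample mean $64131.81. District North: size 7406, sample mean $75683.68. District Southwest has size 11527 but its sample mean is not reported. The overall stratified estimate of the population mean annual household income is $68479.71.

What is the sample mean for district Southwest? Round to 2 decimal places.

Σ Nₕx̄ₕ = N·μ, so 11527·x̄_Southwest = 24004·68479.71 − (3572·49198.43 + 1499·64131.81 + 7406·75683.68).
= 1643786958.84 − 832383709.23 = 811403249.61.
x̄_Southwest = 811403249.61 / 11527 = 70391.5372... → 70391.54.

70391.54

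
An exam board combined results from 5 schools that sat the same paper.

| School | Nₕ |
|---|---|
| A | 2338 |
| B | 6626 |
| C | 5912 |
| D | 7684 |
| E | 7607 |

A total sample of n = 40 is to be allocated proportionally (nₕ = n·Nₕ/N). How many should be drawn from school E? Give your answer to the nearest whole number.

N = 2338 + 6626 + 5912 + 7684 + 7607 = 30167.
n_E = 40·7607/30167 = 10.087... → 10.

10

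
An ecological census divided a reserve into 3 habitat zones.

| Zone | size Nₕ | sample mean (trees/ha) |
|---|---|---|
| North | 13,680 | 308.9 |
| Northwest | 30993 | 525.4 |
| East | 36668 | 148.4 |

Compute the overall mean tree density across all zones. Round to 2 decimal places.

x̄_st = (Σ Nₕx̄ₕ) / (Σ Nₕ) = (13680·308.9 + 30993·525.4 + 36668·148.4) / 81341
= 25951005.4 / 81341 = 319.0397... → 319.04.

319.04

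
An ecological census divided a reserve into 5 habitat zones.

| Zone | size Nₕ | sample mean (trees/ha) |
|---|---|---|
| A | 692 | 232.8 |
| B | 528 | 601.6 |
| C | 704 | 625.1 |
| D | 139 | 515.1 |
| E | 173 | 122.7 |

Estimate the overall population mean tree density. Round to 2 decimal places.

452.43

N = 692 + 528 + 704 + 139 + 173 = 2236.
Overall mean = Σ (Nₕ/N)·x̄ₕ — weight by population share, not a simple average.
Σ Nₕx̄ₕ = 692·232.8 + 528·601.6 + 704·625.1 + 139·515.1 + 173·122.7 = 161097.6 + 317644.8 + 440070.4 + 71598.9 + 21227.1 = 1011638.8.
Divide by N: 1011638.8 / 2236 = 452.4324... → 452.43.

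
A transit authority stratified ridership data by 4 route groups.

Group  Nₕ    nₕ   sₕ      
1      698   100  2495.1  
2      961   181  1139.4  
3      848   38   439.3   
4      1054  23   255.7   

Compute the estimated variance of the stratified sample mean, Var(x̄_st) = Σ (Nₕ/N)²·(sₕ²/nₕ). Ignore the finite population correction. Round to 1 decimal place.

N = 3561. Term for each stratum: Wₕ²sₕ²/nₕ.
Var(x̄_st) = 2391.8989 + 522.3681 + 287.9961 + 249.0410 = 3451.3041 → 3451.3.

3451.3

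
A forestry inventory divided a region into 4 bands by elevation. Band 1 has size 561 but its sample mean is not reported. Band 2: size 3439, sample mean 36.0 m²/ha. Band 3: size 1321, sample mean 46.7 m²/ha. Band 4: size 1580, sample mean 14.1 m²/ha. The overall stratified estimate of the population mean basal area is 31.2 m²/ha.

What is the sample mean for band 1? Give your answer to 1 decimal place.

Σ Nₕx̄ₕ = N·μ, so 561·x̄_1 = 6901·31.2 − (3439·36.0 + 1321·46.7 + 1580·14.1).
= 215311.2 − 207772.7 = 7538.5.
x̄_1 = 7538.5 / 561 = 13.438... → 13.4.

13.4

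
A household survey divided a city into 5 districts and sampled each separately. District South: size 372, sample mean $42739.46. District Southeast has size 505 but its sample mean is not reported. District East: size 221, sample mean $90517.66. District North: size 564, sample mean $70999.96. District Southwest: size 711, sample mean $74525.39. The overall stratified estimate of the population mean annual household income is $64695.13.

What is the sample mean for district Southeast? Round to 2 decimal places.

N = 372 + 505 + 221 + 564 + 711 = 2373.
Overall total = μ·N = 64695.13·2373 = 153521543.49.
Subtract the known strata: 372·42739.46 + 221·90517.66 + 564·70999.96 + 711·74525.39 = 128935011.71.
Remaining total for district Southeast: 153521543.49 − 128935011.71 = 24586531.78.
Divide by its size: 24586531.78 / 505 = 48686.2015... → 48686.20.

48686.20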